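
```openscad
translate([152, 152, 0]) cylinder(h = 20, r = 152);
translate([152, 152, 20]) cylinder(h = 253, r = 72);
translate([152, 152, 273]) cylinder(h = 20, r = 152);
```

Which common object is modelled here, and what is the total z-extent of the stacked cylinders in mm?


A spool. The overall height is 293 mm.

Three coaxial cylinders, large–small–large — a spool. Two 20 mm flanges and a 253 mm core give 20 + 253 + 20 = 293 mm.


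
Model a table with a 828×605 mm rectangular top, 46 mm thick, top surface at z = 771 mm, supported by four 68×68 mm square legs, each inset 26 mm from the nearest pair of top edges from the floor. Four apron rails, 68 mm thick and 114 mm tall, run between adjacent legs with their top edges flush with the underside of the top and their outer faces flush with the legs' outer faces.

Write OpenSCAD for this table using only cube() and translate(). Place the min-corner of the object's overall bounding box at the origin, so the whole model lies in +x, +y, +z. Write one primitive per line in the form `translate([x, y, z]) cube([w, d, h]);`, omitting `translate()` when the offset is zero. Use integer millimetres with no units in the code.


translate([0, 0, 725]) cube([828, 605, 46]);
translate([26, 26, 0]) cube([68, 68, 725]);
translate([734, 26, 0]) cube([68, 68, 725]);
translate([26, 511, 0]) cube([68, 68, 725]);
translate([734, 511, 0]) cube([68, 68, 725]);
translate([94, 26, 611]) cube([640, 68, 114]);
translate([94, 511, 611]) cube([640, 68, 114]);
translate([26, 94, 611]) cube([68, 417, 114]);
translate([734, 94, 611]) cube([68, 417, 114]);


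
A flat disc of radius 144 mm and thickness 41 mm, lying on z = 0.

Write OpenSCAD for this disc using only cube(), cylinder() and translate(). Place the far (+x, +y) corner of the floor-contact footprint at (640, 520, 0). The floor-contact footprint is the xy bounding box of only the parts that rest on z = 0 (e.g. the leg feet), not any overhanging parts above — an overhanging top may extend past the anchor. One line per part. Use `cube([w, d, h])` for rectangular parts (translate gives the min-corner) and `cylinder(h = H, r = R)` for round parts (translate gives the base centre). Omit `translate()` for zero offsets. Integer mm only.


translate([496, 376, 0]) cylinder(h = 41, r = 144);


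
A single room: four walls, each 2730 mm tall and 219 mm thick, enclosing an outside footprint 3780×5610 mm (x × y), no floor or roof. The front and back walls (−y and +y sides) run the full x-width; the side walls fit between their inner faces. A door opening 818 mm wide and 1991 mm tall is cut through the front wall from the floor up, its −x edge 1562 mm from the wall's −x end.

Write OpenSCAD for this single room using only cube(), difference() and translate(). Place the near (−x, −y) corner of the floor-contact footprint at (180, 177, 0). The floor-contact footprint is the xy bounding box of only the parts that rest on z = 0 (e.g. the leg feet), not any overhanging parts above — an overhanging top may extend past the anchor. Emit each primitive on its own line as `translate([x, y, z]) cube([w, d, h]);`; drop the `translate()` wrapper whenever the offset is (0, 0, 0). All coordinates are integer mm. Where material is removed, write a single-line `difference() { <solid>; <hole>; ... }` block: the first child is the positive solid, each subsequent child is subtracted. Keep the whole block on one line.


difference() { translate([180, 177, 0]) cube([3780, 219, 2730]); translate([1742, 177, 0]) cube([818, 219, 1991]); }
translate([180, 5568, 0]) cube([3780, 219, 2730]);
translate([180, 396, 0]) cube([219, 5172, 2730]);
translate([3741, 396, 0]) cube([219, 5172, 2730]);


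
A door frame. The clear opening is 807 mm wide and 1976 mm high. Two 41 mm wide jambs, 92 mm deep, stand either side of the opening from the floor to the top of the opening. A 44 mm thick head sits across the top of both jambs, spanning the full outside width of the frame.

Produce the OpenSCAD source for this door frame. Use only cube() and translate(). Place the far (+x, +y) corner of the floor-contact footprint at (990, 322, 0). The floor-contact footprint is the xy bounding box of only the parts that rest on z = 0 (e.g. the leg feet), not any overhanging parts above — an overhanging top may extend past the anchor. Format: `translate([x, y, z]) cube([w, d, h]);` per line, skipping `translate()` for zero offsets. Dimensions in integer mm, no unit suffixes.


translate([101, 230, 0]) cube([41, 92, 1976]);
translate([949, 230, 0]) cube([41, 92, 1976]);
translate([101, 230, 1976]) cube([889, 92, 44]);


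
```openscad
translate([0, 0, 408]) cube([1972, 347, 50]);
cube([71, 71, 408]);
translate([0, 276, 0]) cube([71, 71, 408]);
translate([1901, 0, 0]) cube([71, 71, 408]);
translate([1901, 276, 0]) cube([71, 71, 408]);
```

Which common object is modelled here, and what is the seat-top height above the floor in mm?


A bench. The seat-top height is 458 mm.

A long slab on four corner posts — a bench. The slab sits at z = 408 with thickness 50, so the top is 408 + 50 = 458 mm.


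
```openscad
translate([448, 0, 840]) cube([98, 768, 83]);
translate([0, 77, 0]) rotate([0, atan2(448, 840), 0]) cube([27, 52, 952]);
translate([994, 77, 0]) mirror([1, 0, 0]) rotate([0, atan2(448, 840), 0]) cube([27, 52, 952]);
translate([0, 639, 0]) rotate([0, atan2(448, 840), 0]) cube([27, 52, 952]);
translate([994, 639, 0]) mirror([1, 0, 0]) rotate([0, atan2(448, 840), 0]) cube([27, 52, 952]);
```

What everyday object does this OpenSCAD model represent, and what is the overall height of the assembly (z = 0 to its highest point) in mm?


A sawhorse. The overall height is 923 mm.

A beam across two mirrored pairs of raked legs — a sawhorse. The beam's underside is at z = 840 (matching the legs' vertical rise in atan2(448, 840)) and the beam is 83 mm tall, so its top is at 840 + 83 = 923 mm. The raked legs top out at the beam's underside, so that is the highest point.


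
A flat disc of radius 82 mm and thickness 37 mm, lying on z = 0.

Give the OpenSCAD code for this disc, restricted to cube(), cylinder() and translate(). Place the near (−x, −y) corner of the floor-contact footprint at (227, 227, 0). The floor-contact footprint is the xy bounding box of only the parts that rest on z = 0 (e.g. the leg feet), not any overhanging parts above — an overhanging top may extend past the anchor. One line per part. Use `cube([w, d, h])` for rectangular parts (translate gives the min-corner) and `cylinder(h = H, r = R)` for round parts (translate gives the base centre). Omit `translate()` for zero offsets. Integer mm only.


translate([309, 309, 0]) cylinder(h = 37, r = 82);


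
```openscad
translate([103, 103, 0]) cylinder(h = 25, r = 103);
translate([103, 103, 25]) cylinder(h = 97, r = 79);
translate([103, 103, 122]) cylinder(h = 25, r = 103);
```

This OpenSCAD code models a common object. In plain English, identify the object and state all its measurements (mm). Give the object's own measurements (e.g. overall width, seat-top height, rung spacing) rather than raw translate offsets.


A spool: two coaxial disc flanges of radius 103 mm and thickness 25 mm, joined by a core cylinder of radius 79 mm and height 97 mm. The lower flange rests on z = 0 and the three cylinders share a vertical axis.


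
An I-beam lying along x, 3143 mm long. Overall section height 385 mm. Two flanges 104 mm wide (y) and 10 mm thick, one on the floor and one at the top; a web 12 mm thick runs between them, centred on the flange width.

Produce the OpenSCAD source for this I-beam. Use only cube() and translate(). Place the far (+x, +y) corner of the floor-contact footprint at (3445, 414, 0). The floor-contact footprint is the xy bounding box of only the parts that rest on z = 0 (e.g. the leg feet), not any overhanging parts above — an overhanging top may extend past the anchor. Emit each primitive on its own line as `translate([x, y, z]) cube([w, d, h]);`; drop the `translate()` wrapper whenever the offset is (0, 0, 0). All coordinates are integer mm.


translate([302, 310, 0]) cube([3143, 104, 10]);
translate([302, 356, 10]) cube([3143, 12, 365]);
translate([302, 310, 375]) cube([3143, 104, 10]);


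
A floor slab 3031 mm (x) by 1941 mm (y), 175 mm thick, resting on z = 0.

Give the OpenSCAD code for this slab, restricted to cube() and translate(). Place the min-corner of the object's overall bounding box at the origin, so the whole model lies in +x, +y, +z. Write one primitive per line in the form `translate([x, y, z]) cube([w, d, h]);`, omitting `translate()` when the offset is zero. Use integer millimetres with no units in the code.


cube([3031, 1941, 175]);


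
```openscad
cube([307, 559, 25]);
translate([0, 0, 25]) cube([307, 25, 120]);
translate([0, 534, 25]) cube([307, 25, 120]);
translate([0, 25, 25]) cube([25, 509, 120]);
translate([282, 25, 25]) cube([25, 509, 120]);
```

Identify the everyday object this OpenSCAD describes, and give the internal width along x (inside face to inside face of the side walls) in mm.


An open box. The internal width is 257 mm.

A 307×559 base slab with four walls standing on it — an open box. The base is 307 mm wide and the walls are 25 mm thick, so the internal width is 307 − 2 × 25 = 257 mm.


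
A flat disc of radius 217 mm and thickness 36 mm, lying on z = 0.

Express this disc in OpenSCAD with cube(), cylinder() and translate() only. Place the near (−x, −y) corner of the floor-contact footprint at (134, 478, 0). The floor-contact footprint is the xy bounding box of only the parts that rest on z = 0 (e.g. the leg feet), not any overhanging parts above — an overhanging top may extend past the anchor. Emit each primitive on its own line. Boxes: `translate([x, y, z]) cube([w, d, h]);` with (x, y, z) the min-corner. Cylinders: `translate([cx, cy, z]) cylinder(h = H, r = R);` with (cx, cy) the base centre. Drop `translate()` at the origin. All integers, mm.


translate([351, 695, 0]) cylinder(h = 36, r = 217);


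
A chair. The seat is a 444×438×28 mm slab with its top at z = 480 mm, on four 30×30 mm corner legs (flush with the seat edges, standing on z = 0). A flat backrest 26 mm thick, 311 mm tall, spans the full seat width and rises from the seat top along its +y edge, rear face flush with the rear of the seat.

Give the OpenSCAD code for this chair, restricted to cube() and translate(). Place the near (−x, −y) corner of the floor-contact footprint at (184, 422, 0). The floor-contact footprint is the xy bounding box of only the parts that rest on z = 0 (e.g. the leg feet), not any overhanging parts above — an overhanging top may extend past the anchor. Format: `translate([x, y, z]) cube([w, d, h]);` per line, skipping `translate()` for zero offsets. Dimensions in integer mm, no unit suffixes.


// leg_h = 480 - 28 = 452
translate([184, 422, 452]) cube([444, 438, 28]);
translate([184, 422, 0]) cube([30, 30, 452]);
translate([598, 422, 0]) cube([30, 30, 452]);
translate([184, 830, 0]) cube([30, 30, 452]);
translate([598, 830, 0]) cube([30, 30, 452]);
translate([184, 834, 480]) cube([444, 26, 311]);


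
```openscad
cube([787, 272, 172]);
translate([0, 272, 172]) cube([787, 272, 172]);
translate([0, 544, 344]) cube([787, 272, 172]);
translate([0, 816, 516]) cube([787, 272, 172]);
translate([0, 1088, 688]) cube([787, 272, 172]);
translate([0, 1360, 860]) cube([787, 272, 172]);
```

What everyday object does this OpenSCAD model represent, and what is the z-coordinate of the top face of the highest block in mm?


A staircase. The total rise is 1032 mm.

6 identical blocks, each offset up and back from the previous — a staircase. Each step is 172 mm tall and there are 6 of them, so the total rise is 6 × 172 = 1032 mm.


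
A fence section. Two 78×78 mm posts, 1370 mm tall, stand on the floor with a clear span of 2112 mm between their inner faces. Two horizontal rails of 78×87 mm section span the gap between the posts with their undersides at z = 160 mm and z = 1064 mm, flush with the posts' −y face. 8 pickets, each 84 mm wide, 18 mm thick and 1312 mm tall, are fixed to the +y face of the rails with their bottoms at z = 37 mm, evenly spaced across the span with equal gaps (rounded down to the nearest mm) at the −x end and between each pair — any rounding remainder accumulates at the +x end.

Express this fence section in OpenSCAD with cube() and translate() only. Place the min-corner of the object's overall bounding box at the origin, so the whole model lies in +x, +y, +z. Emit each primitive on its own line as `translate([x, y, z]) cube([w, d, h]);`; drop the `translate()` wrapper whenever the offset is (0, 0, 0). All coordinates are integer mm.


cube([78, 78, 1370]);
translate([2190, 0, 0]) cube([78, 78, 1370]);
translate([78, 0, 160]) cube([2112, 78, 87]);
translate([78, 0, 1064]) cube([2112, 78, 87]);
translate([238, 78, 37]) cube([84, 18, 1312]);
translate([482, 78, 37]) cube([84, 18, 1312]);
translate([726, 78, 37]) cube([84, 18, 1312]);
translate([970, 78, 37]) cube([84, 18, 1312]);
translate([1214, 78, 37]) cube([84, 18, 1312]);
translate([1458, 78, 37]) cube([84, 18, 1312]);
translate([1702, 78, 37]) cube([84, 18, 1312]);
translate([1946, 78, 37]) cube([84, 18, 1312]);


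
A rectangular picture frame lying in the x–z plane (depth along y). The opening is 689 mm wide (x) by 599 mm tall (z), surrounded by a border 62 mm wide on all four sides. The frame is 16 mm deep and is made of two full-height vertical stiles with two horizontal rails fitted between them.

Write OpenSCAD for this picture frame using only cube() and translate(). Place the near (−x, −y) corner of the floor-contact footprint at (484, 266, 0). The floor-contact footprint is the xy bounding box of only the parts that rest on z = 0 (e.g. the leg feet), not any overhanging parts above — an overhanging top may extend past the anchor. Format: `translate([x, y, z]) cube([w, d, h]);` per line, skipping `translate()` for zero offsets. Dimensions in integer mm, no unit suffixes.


translate([484, 266, 0]) cube([62, 16, 723]);
translate([1235, 266, 0]) cube([62, 16, 723]);
translate([546, 266, 0]) cube([689, 16, 62]);
translate([546, 266, 661]) cube([689, 16, 62]);


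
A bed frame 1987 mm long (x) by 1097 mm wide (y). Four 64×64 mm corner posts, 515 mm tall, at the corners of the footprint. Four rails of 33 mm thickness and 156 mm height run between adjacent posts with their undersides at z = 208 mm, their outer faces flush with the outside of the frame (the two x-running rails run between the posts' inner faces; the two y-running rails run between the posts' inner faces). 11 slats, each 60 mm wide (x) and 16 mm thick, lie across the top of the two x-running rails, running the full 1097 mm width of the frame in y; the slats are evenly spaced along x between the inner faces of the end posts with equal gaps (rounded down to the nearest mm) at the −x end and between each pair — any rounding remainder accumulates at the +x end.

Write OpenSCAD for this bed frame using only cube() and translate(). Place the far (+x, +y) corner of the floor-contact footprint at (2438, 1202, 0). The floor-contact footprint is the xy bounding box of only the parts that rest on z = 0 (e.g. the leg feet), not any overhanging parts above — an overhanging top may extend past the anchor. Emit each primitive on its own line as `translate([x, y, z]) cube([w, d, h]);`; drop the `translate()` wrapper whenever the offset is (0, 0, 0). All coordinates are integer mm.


// slat z = rail_z + rail_h = 208 + 156 = 364
// slat gap = ⌊(1859 − 11·60) / 12⌋ = 99
translate([451, 105, 0]) cube([64, 64, 515]);
translate([451, 1138, 0]) cube([64, 64, 515]);
translate([2374, 105, 0]) cube([64, 64, 515]);
translate([2374, 1138, 0]) cube([64, 64, 515]);
translate([515, 105, 208]) cube([1859, 33, 156]);
translate([515, 1169, 208]) cube([1859, 33, 156]);
translate([451, 169, 208]) cube([33, 969, 156]);
translate([2405, 169, 208]) cube([33, 969, 156]);
translate([614, 105, 364]) cube([60, 1097, 16]);
translate([773, 105, 364]) cube([60, 1097, 16]);
translate([932, 105, 364]) cube([60, 1097, 16]);
translate([1091, 105, 364]) cube([60, 1097, 16]);
translate([1250, 105, 364]) cube([60, 1097, 16]);
translate([1409, 105, 364]) cube([60, 1097, 16]);
translate([1568, 105, 364]) cube([60, 1097, 16]);
translate([1727, 105, 364]) cube([60, 1097, 16]);
translate([1886, 105, 364]) cube([60, 1097, 16]);
translate([2045, 105, 364]) cube([60, 1097, 16]);
translate([2204, 105, 364]) cube([60, 1097, 16]);


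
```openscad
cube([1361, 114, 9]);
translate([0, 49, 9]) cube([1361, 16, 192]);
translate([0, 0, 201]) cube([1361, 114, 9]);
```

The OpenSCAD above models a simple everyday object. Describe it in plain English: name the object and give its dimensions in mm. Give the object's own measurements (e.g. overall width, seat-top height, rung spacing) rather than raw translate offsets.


An I-beam lying along x, 1361 mm long. Overall section height 210 mm. Two flanges 114 mm wide (y) and 9 mm thick, one on the floor and one at the top; a web 16 mm thick runs between them, centred on the flange width.


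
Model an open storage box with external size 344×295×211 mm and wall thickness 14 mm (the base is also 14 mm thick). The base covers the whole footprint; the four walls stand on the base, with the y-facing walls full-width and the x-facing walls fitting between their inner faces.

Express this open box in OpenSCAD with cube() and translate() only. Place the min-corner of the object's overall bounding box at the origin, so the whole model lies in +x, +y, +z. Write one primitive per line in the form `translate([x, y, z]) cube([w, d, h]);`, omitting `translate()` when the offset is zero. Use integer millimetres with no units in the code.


cube([344, 295, 14]);
translate([0, 0, 14]) cube([344, 14, 197]);
translate([0, 281, 14]) cube([344, 14, 197]);
translate([0, 14, 14]) cube([14, 267, 197]);
translate([330, 14, 14]) cube([14, 267, 197]);


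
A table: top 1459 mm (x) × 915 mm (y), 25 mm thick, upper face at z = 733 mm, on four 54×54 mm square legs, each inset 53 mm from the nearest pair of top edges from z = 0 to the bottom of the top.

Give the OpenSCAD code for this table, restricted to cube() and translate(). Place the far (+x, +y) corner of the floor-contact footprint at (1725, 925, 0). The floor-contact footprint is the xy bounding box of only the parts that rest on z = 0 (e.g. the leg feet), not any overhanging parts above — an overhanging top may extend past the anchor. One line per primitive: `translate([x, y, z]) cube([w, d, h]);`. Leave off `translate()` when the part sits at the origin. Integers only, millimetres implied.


translate([319, 63, 708]) cube([1459, 915, 25]);
translate([372, 116, 0]) cube([54, 54, 708]);
translate([1671, 116, 0]) cube([54, 54, 708]);
translate([372, 871, 0]) cube([54, 54, 708]);
translate([1671, 871, 0]) cube([54, 54, 708]);


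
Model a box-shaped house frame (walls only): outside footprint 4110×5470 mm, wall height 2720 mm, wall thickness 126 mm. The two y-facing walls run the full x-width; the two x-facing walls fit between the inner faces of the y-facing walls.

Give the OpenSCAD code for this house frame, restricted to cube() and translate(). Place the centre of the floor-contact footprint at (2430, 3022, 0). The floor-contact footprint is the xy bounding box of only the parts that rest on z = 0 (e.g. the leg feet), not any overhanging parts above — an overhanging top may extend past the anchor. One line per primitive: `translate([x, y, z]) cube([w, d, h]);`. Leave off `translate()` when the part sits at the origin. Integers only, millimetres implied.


translate([375, 287, 0]) cube([4110, 126, 2720]);
translate([375, 5631, 0]) cube([4110, 126, 2720]);
translate([375, 413, 0]) cube([126, 5218, 2720]);
translate([4359, 413, 0]) cube([126, 5218, 2720]);


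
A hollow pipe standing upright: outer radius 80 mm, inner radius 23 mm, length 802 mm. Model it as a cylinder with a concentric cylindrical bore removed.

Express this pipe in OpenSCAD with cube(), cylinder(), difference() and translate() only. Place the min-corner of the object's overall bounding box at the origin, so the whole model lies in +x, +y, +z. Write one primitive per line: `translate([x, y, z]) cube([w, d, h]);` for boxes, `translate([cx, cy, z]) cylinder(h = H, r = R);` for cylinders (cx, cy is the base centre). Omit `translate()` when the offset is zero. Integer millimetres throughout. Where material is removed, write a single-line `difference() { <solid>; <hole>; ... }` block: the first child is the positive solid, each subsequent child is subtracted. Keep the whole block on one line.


difference() { translate([80, 80, 0]) cylinder(h = 802, r = 80); translate([80, 80, 0]) cylinder(h = 802, r = 23); }


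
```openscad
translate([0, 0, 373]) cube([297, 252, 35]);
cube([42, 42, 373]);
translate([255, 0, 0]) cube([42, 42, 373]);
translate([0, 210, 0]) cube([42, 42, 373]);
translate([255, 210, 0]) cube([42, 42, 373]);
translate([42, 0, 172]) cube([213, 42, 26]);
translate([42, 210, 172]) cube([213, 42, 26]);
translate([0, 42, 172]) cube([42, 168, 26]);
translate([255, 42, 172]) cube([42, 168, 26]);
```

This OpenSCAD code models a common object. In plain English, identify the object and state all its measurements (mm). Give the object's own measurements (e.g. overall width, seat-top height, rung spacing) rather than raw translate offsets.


A four-legged stool. The seat is a 297×252×35 mm slab whose top surface is at z = 408 mm; four square legs, each 42×42 mm in cross-section, run from the floor (z = 0) to the underside of the seat, each flush with a corner of the seat. Four stretchers, 42 mm wide and 26 mm tall, connect adjacent legs with their undersides at z = 172 mm, each running between the inner faces of the legs it joins and aligned with the legs' outer faces on the other axis.


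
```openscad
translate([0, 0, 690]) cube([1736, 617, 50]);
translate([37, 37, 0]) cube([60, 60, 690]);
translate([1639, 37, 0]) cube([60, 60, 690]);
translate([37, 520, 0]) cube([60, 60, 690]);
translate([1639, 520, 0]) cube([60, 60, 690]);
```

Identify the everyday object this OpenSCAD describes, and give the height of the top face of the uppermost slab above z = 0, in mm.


A table. The table height is 740 mm.

A 1736×617×50 slab sits at z = 690 on four 60 mm square posts — a table. The top surface is at 690 + 50 = 740 mm.


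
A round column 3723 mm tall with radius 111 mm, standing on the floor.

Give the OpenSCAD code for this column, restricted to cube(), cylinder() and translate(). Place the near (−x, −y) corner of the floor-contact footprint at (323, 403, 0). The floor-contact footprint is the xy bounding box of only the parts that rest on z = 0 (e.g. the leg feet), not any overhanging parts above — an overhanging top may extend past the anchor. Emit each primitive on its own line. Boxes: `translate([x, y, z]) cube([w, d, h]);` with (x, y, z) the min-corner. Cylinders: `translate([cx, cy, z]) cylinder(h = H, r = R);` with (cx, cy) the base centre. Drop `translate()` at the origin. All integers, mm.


translate([434, 514, 0]) cylinder(h = 3723, r = 111);


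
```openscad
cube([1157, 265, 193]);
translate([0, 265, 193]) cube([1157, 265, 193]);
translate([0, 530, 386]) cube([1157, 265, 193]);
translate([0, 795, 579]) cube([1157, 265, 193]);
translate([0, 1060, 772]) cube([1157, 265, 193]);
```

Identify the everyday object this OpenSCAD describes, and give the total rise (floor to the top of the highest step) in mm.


A staircase. The total rise is 965 mm.

5 identical blocks, each offset up and back from the previous — a staircase. Each step is 193 mm tall and there are 5 of them, so the total rise is 5 × 193 = 965 mm.


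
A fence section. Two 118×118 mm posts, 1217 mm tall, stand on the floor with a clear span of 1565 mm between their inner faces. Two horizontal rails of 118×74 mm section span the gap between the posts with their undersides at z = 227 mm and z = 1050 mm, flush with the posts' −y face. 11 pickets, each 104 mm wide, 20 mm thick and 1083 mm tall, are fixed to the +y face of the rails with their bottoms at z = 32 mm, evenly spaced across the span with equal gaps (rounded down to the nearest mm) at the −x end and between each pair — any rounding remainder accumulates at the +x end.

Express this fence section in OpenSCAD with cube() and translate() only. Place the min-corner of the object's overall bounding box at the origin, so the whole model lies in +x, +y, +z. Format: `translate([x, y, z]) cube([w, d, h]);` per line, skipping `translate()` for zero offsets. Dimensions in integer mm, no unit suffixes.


cube([118, 118, 1217]);
translate([1683, 0, 0]) cube([118, 118, 1217]);
translate([118, 0, 227]) cube([1565, 118, 74]);
translate([118, 0, 1050]) cube([1565, 118, 74]);
translate([153, 118, 32]) cube([104, 20, 1083]);
translate([292, 118, 32]) cube([104, 20, 1083]);
translate([431, 118, 32]) cube([104, 20, 1083]);
translate([570, 118, 32]) cube([104, 20, 1083]);
translate([709, 118, 32]) cube([104, 20, 1083]);
translate([848, 118, 32]) cube([104, 20, 1083]);
translate([987, 118, 32]) cube([104, 20, 1083]);
translate([1126, 118, 32]) cube([104, 20, 1083]);
translate([1265, 118, 32]) cube([104, 20, 1083]);
translate([1404, 118, 32]) cube([104, 20, 1083]);
translate([1543, 118, 32]) cube([104, 20, 1083]);


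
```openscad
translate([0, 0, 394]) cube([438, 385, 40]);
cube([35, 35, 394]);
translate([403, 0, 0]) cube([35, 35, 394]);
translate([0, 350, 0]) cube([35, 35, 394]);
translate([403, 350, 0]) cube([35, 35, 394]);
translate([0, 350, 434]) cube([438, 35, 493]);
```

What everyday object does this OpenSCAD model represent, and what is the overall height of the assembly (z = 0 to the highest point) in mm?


A chair. The overall height is 927 mm.

A slab on four corner posts with a tall panel at the back — a chair. The seat slab sits at z = 394 with thickness 40, and the 493 mm backrest starts at the seat top, so the overall height is 394 + 40 + 493 = 927 mm.


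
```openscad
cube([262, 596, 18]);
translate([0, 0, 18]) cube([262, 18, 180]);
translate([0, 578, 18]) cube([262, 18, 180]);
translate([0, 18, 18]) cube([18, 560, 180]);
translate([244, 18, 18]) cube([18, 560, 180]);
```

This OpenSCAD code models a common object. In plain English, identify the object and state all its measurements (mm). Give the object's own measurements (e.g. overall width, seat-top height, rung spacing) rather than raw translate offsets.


An open-topped rectangular box: outside dimensions 262×596×198 mm, with a uniform wall and base thickness of 18 mm. The base is a full 262×596 slab on the floor; four walls sit on top of the base. The front and back walls (the −y and +y sides) span the full width; the two side walls fit between them.


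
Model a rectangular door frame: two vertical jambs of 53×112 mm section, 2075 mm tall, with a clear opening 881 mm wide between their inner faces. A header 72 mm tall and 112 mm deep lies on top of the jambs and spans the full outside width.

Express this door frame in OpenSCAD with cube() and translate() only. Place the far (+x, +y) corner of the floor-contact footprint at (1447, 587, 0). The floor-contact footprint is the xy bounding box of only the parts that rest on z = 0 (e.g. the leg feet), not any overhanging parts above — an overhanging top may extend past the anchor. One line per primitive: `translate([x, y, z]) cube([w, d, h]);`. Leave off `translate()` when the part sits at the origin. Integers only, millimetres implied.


translate([460, 475, 0]) cube([53, 112, 2075]);
translate([1394, 475, 0]) cube([53, 112, 2075]);
translate([460, 475, 2075]) cube([987, 112, 72]);


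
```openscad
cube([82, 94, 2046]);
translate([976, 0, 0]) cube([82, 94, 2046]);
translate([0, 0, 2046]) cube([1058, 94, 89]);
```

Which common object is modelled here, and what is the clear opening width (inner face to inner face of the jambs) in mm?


A door frame. The clear opening width is 894 mm.

Two 2046 mm tall posts with a header on top — a door frame. The left jamb is 82 mm wide at x = 0; the right jamb starts at x = 976. The clear opening is 976 − 82 = 894 mm.


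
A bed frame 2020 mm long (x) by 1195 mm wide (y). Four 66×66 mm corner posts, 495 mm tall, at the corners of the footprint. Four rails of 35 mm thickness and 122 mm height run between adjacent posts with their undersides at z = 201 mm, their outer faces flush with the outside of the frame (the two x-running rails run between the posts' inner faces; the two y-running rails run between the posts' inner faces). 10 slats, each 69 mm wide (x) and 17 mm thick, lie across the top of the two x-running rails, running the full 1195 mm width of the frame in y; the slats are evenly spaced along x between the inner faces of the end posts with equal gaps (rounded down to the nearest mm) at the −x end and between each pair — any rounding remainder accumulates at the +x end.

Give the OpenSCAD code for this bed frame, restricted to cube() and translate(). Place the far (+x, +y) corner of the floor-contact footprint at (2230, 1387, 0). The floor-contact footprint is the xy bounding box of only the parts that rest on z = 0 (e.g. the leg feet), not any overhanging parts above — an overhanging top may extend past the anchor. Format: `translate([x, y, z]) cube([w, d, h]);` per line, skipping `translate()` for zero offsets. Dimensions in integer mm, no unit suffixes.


translate([210, 192, 0]) cube([66, 66, 495]);
translate([210, 1321, 0]) cube([66, 66, 495]);
translate([2164, 192, 0]) cube([66, 66, 495]);
translate([2164, 1321, 0]) cube([66, 66, 495]);
translate([276, 192, 201]) cube([1888, 35, 122]);
translate([276, 1352, 201]) cube([1888, 35, 122]);
translate([210, 258, 201]) cube([35, 1063, 122]);
translate([2195, 258, 201]) cube([35, 1063, 122]);
translate([384, 192, 323]) cube([69, 1195, 17]);
translate([561, 192, 323]) cube([69, 1195, 17]);
translate([738, 192, 323]) cube([69, 1195, 17]);
translate([915, 192, 323]) cube([69, 1195, 17]);
translate([1092, 192, 323]) cube([69, 1195, 17]);
translate([1269, 192, 323]) cube([69, 1195, 17]);
translate([1446, 192, 323]) cube([69, 1195, 17]);
translate([1623, 192, 323]) cube([69, 1195, 17]);
translate([1800, 192, 323]) cube([69, 1195, 17]);
translate([1977, 192, 323]) cube([69, 1195, 17]);


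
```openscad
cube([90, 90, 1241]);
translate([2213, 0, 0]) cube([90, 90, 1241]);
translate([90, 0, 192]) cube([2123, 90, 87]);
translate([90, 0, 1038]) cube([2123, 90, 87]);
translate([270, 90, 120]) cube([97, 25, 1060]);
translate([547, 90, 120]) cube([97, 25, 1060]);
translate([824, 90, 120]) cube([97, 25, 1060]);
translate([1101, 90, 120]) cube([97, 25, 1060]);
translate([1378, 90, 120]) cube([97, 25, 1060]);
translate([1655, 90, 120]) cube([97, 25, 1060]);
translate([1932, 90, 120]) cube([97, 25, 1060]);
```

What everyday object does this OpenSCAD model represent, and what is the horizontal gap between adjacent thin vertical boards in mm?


A fence section. The picket gap is 180 mm.

Two posts, two rails, 7 pickets — a fence section. Span 2123 mm holds 7 pickets of 97 mm with 8 equal gaps: ⌊(2123 − 7·97) / 8⌋ = 180 mm.


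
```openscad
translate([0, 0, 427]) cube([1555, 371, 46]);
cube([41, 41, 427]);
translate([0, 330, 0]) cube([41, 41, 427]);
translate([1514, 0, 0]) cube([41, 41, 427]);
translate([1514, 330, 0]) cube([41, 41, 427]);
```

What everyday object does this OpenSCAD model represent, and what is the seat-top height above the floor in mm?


A bench. The seat-top height is 473 mm.

A long slab on four corner posts — a bench. The slab sits at z = 427 with thickness 46, so the top is 427 + 46 = 473 mm.


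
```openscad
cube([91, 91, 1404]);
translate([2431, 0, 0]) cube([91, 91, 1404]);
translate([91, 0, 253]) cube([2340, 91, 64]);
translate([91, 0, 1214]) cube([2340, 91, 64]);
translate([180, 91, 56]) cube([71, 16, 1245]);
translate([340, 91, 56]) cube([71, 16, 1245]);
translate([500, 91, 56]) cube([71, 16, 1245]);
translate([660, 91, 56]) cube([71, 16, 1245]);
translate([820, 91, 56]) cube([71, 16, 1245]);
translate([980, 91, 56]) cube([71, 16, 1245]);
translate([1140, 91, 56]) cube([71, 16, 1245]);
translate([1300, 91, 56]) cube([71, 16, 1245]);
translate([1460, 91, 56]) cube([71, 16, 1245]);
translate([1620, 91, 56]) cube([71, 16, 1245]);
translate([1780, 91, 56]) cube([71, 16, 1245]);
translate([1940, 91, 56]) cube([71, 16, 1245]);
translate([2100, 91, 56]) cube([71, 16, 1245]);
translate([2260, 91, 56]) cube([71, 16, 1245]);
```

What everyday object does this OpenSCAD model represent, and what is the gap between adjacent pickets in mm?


A fence section. The picket gap is 89 mm.

Two posts, two rails, 14 pickets — a fence section. Span 2340 mm holds 14 pickets of 71 mm with 15 equal gaps: ⌊(2340 − 14·71) / 15⌋ = 89 mm.


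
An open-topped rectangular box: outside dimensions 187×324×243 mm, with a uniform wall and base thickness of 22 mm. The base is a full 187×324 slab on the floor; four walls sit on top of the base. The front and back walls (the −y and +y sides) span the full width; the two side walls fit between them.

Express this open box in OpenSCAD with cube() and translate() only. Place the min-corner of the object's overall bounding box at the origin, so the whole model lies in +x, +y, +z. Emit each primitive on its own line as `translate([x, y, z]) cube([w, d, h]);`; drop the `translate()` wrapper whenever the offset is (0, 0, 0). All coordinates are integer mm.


cube([187, 324, 22]);
translate([0, 0, 22]) cube([187, 22, 221]);
translate([0, 302, 22]) cube([187, 22, 221]);
translate([0, 22, 22]) cube([22, 280, 221]);
translate([165, 22, 22]) cube([22, 280, 221]);


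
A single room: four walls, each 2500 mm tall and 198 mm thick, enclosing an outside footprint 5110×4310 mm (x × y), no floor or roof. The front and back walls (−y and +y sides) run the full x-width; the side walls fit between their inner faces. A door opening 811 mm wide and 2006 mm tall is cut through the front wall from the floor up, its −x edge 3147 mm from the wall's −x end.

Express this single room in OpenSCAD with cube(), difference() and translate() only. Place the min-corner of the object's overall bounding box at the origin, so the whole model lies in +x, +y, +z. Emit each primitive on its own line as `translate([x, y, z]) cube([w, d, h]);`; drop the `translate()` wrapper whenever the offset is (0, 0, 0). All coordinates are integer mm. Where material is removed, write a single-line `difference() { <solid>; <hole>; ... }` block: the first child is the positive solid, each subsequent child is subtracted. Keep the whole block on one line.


difference() { cube([5110, 198, 2500]); translate([3147, 0, 0]) cube([811, 198, 2006]); }
translate([0, 4112, 0]) cube([5110, 198, 2500]);
translate([0, 198, 0]) cube([198, 3914, 2500]);
translate([4912, 198, 0]) cube([198, 3914, 2500]);


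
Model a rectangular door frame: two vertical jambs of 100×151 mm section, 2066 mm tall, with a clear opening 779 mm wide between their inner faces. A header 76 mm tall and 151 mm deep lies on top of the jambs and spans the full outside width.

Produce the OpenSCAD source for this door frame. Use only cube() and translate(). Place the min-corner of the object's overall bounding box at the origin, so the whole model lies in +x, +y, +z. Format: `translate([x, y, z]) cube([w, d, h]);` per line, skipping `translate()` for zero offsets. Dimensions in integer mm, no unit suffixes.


cube([100, 151, 2066]);
translate([879, 0, 0]) cube([100, 151, 2066]);
translate([0, 0, 2066]) cube([979, 151, 76]);


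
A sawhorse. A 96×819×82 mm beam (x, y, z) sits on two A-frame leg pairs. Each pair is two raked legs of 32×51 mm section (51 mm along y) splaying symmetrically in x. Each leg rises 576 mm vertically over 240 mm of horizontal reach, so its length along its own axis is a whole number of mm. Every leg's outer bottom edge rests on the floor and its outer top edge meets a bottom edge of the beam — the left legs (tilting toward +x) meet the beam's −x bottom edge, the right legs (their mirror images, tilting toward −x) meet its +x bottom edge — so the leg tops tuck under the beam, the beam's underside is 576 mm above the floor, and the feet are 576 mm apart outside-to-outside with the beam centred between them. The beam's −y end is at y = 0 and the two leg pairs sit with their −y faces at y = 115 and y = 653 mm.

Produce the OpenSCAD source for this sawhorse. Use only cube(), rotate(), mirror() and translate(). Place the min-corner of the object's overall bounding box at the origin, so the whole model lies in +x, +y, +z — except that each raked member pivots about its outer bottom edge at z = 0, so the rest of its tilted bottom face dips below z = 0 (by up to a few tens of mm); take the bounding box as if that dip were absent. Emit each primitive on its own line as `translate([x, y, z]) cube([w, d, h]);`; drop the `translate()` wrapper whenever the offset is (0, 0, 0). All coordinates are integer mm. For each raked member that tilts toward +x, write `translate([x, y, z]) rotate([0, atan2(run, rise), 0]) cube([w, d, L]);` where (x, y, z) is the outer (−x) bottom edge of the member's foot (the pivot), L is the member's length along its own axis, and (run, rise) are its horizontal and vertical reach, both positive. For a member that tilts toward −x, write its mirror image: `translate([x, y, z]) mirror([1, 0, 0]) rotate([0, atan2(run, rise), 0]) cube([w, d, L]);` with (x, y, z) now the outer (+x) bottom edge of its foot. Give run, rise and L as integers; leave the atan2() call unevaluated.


translate([240, 0, 576]) cube([96, 819, 82]);
translate([0, 115, 0]) rotate([0, atan2(240, 576), 0]) cube([32, 51, 624]);
translate([576, 115, 0]) mirror([1, 0, 0]) rotate([0, atan2(240, 576), 0]) cube([32, 51, 624]);
translate([0, 653, 0]) rotate([0, atan2(240, 576), 0]) cube([32, 51, 624]);
translate([576, 653, 0]) mirror([1, 0, 0]) rotate([0, atan2(240, 576), 0]) cube([32, 51, 624]);


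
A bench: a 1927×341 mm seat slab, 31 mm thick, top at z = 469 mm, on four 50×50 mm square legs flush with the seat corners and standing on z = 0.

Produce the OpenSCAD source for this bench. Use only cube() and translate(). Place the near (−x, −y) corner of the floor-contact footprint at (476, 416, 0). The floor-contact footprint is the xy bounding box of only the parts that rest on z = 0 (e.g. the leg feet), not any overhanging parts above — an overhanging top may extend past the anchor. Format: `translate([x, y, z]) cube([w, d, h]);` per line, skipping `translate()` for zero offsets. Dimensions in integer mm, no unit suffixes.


// leg_h = 469 − 31 = 438
translate([476, 416, 438]) cube([1927, 341, 31]);
translate([476, 416, 0]) cube([50, 50, 438]);
translate([476, 707, 0]) cube([50, 50, 438]);
translate([2353, 416, 0]) cube([50, 50, 438]);
translate([2353, 707, 0]) cube([50, 50, 438]);


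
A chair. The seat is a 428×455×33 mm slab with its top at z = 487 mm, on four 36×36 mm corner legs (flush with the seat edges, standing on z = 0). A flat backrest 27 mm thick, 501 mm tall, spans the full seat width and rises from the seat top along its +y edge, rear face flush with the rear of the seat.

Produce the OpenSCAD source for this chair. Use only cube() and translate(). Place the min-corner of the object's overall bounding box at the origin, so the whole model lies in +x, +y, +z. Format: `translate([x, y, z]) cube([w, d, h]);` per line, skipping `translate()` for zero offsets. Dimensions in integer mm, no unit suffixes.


translate([0, 0, 454]) cube([428, 455, 33]);
cube([36, 36, 454]);
translate([392, 0, 0]) cube([36, 36, 454]);
translate([0, 419, 0]) cube([36, 36, 454]);
translate([392, 419, 0]) cube([36, 36, 454]);
translate([0, 428, 487]) cube([428, 27, 501]);


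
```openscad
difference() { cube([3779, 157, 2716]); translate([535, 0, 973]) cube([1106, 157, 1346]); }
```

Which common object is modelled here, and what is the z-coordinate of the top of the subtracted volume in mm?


A wall with a window opening. The window head height is 2319 mm.

A wall with a rectangular opening subtracted — a window. Sill at z = 973, opening 1346 mm tall, so the head is at 973 + 1346 = 2319 mm.
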